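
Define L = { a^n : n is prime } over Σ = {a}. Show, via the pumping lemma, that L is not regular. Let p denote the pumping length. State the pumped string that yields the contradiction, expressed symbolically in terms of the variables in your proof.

Suppose for contradiction that L is regular, and let p be the pumping length.
Let q be a prime with q ≥ p+2 (infinitely many primes exist), and take w = a^q ∈ L with |w| = q ≥ p.
By the pumping lemma, w = xyz with |xy| ≤ p and |y| > 0.
Then y = a^k for some k with 1 ≤ k ≤ p.
Since 1 ≤ k ≤ p, |xz| = q-k. Pump with i = q+1: |xy^{q+1}z| = (q-k)+(q+1)k = q+qk = q(1+k), which is composite (both factors ≥ 2). So xy^{q+1}z = a^{q(1+k)} ∉ L.
This is a contradiction; hence L is not regular.

a^{q(1+k)}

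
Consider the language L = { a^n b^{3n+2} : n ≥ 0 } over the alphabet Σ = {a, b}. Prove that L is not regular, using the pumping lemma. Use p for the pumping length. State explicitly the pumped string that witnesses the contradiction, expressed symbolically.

Toward a contradiction, assume L is regular with pumping length p.
Let w = a^p b^{3p+2} ∈ L; note |w| = 4p+2 ≥ p.
Write w = xyz as guaranteed by the lemma, with |xy| ≤ p and |y| ≥ 1.
The first p characters of w are a's, so xy (and hence y) consists only of a's. Write y = a^k, 1 ≤ k ≤ p.
Pump with i = 2: xy^2z = a^{p+k} b^{3p+2}. For this to lie in L we would need 3p+2 = 3(p+k)+2, which forces k = 0. But k ≥ 1, so xy^2z ∉ L.
Contradiction. Therefore L is not regular.

a^{p+k} b^{3p+2}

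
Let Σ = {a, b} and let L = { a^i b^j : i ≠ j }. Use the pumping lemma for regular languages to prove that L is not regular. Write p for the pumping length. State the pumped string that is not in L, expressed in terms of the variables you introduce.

a^{p+p!} b^{p+p!}

Assume L is regular. Let p be the pumping length given by the pumping lemma.
Choose w = a^p b^{p+p!}. Since p ≠ p+p!, w ∈ L; and |w| ≥ p.
By the pumping lemma, w = xyz with |xy| ≤ p and y is nonempty.
Since the first p symbols of w are all a's and |xy| ≤ p, y lies entirely in the leading a-block: y = a^k for some k with 1 ≤ k ≤ p.
Since 1 ≤ k ≤ p, k divides p!; set t = 1 + p!/k. Then xy^t z has p + (p!/k)·k = p + p! copies of a. Now the a-count equals the b-count, so i ≠ j fails. So xy^t z = a^{p+p!} b^{p+p!} ∉ L.
This contradicts the pumping lemma, so L is not regular.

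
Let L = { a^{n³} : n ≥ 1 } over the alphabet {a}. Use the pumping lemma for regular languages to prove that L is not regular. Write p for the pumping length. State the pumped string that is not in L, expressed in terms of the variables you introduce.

a^{p³+k}

Assume L is regular; let p be its pumping constant.
Take w = a^{p³} ∈ L with |w| = p³ ≥ p.
By the pumping lemma, w = xyz with |xy| ≤ p and y is nonempty.
Then y = a^k for some k with 1 ≤ k ≤ p.
Pump with i = 2: xy^2z = a^{p³+k}. Since 1 ≤ k ≤ p, p³ < p³+k ≤ p³+p < p³+3p²+3p+1 = (p+1)³, so p³+k is not a perfect cube. So xy^2z ∉ L.
Contradiction. Therefore L is not regular.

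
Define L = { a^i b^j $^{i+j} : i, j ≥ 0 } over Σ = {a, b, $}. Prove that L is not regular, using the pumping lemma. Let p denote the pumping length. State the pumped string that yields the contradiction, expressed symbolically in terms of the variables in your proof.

Assume L is regular. Let p be the pumping length given by the pumping lemma.
Take w = a^p b^p $^{2p} ∈ L (with i=j=p, i+j=2p), |w| = 4p ≥ p.
Write w = xyz as guaranteed by the lemma, with |xy| ≤ p and y is nonempty.
The first p characters of w are a's, so xy (and hence y) consists only of a's. Write y = a^k, 1 ≤ k ≤ p.
Consider xy^2z = a^{p+k} b^p $^{2p}. Now the a- and b-counts sum to 2p+k, but the $-count is 2p ≠ 2p+k. So xy^2z ∉ L.
Contradiction. Therefore L is not regular.

a^{p+k} b^p $^{2p}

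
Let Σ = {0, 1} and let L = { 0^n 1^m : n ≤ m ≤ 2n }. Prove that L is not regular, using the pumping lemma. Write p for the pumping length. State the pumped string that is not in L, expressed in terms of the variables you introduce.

0^{p+k} 1^p

Assume L is regular. Let p be the pumping length given by the pumping lemma.
Take w = 0^p 1^p ∈ L (since p ≤ p ≤ 2p), with |w| = 2p ≥ p.
By the pumping lemma, w = xyz with |xy| ≤ p and |y| > 0.
Since the first p symbols of w are all 0's and |xy| ≤ p, y lies entirely in the leading 0-block: y = 0^k for some k with 1 ≤ k ≤ p.
Pump with i = 2: xy^2z = 0^{p+k} 1^p. Now n = p+k > p = m, so the condition n ≤ m fails. Thus xy^2z ∉ L.
This is a contradiction; hence L is not regular.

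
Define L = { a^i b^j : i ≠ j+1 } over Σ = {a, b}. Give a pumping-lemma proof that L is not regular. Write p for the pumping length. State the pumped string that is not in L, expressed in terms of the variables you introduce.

Assume L is regular; let p be its pumping constant.
Choose w = a^p b^{p+p!-1}. Since p ≠ (p+p!-1)+1 = p+p!, w ∈ L; and |w| ≥ p.
The pumping lemma gives a decomposition w = xyz where |xy| ≤ p and |y| ≥ 1.
Because |xy| ≤ p and w begins with p copies of a, we have y = a^k with 1 ≤ k ≤ p.
Since 1 ≤ k ≤ p, k divides p!; set t = 1 + p!/k. Then xy^t z has p + (p!/k)·k = p + p! copies of a. Now the a-count is p+p! and (b-count)+1 = (p+p!-1)+1 = p+p!, so i ≠ j+1 fails. So xy^t z = a^{p+p!} b^{p+p!-1} ∉ L.
This is a contradiction; hence L is not regular.

a^{p+p!} b^{p+p!-1}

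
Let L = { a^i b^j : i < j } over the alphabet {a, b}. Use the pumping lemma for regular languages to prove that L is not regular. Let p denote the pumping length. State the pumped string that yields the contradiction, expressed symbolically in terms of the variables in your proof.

Suppose for contradiction that L is regular, and let p be the pumping length.
Choose w = a^p b^{p+1} ∈ L, with |w| = 2p+1 ≥ p.
The pumping lemma gives a decomposition w = xyz where |xy| ≤ p and y is nonempty.
Since the first p symbols of w are all a's and |xy| ≤ p, y lies entirely in the leading a-block: y = a^k for some k with 1 ≤ k ≤ p.
Consider xy^2z = a^{p+k} b^{p+1}. Since k ≥ 1, the a-count p+k is at least p+1, so i < j fails; thus xy^2z ∉ L.
This contradicts the pumping lemma, so L is not regular.

a^{p+k} b^{p+1}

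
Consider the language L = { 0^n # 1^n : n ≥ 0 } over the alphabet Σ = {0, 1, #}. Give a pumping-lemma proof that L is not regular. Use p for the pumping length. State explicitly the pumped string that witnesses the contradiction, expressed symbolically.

Assume L is regular; let p be its pumping constant.
Take w = 0^p # 1^p ∈ L with |w| = 2p+1 ≥ p.
The pumping lemma gives a decomposition w = xyz where |xy| ≤ p and |y| ≥ 1.
Since the first p symbols of w are all 0's and |xy| ≤ p, y lies entirely in the leading 0-block: y = 0^k for some k with 1 ≤ k ≤ p.
Pump with i = 2: xy^2z = 0^{p+k} # 1^p, which would require p+k = p. But k ≥ 1, so xy^2z ∉ L.
Contradiction. Therefore L is not regular.

0^{p+k} # 1^p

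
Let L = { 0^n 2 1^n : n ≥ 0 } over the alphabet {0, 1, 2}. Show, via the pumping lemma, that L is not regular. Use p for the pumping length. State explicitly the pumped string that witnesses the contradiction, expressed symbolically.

Assume L is regular. Let p be the pumping length given by the pumping lemma.
Take w = 0^p 2 1^p ∈ L with |w| = 2p+1 ≥ p.
By the pumping lemma, w = xyz with |xy| ≤ p and y is nonempty.
Since the first p symbols of w are all 0's and |xy| ≤ p, y lies entirely in the leading 0-block: y = 0^k for some k with 1 ≤ k ≤ p.
Pump with i = 2: xy^2z = 0^{p+k} 2 1^p, which would require p+k = p. But k ≥ 1, so xy^2z ∉ L.
Contradiction. Therefore L is not regular.

0^{p+k} 2 1^p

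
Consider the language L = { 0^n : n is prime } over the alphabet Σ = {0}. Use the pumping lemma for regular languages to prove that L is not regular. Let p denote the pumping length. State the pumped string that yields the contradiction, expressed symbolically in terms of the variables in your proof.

Assume L is regular. Let p be the pumping length given by the pumping lemma.
Let q be a prime with q ≥ p+2 (infinitely many primes exist), and take w = 0^q ∈ L with |w| = q ≥ p.
Write w = xyz as guaranteed by the lemma, with |xy| ≤ p and |y| ≥ 1.
Then y = 0^k for some k with 1 ≤ k ≤ p.
Since 1 ≤ k ≤ p, |xz| = q-k. Pump with i = q+1: |xy^{q+1}z| = (q-k)+(q+1)k = q+qk = q(1+k), which is composite (both factors ≥ 2). So xy^{q+1}z = 0^{q(1+k)} ∉ L.
This is a contradiction; hence L is not regular.

0^{q(1+k)}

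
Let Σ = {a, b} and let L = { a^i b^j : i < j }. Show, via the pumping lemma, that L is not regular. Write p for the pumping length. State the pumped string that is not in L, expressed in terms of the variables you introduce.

a^{p+k} b^{p+1}

Assume L is regular. Let p be the pumping length given by the pumping lemma.
Choose w = a^p b^{p+1} ∈ L, with |w| = 2p+1 ≥ p.
The pumping lemma gives a decomposition w = xyz where |xy| ≤ p and |y| > 0.
Because |xy| ≤ p and w begins with p copies of a, we have y = a^k with 1 ≤ k ≤ p.
Consider xy^2z = a^{p+k} b^{p+1}. Since k ≥ 1, the a-count p+k is at least p+1, so i < j fails; thus xy^2z ∉ L.
This is a contradiction; hence L is not regular.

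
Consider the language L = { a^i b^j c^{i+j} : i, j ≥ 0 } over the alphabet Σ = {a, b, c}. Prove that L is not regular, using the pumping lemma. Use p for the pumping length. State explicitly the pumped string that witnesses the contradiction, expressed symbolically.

Assume L is regular; let p be its pumping constant.
Take w = a^p b^p c^{2p} ∈ L (with i=j=p, i+j=2p), |w| = 4p ≥ p.
By the pumping lemma, w = xyz with |xy| ≤ p and |y| ≥ 1.
Since the first p symbols of w are all a's and |xy| ≤ p, y lies entirely in the leading a-block: y = a^k for some k with 1 ≤ k ≤ p.
Consider xy^2z = a^{p+k} b^p c^{2p}. Now the a- and b-counts sum to 2p+k, but the c-count is 2p ≠ 2p+k. So xy^2z ∉ L.
Contradiction. Therefore L is not regular.

a^{p+k} b^p c^{2p}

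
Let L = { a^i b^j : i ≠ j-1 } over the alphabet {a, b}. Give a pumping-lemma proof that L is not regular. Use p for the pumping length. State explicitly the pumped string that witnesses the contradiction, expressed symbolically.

Assume L is regular; let p be its pumping constant.
Choose w = a^p b^{p+p!+1}. Since p ≠ (p+p!+1)-1 = p+p!, w ∈ L; and |w| ≥ p.
By the pumping lemma, w = xyz with |xy| ≤ p and y is nonempty.
The first p characters of w are a's, so xy (and hence y) consists only of a's. Write y = a^k, 1 ≤ k ≤ p.
Since 1 ≤ k ≤ p, k divides p!; set t = 1 + p!/k. Then xy^t z has p + (p!/k)·k = p + p! copies of a. Now the a-count is p+p! and (b-count)-1 = (p+p!+1)-1 = p+p!, so i ≠ j-1 fails. So xy^t z = a^{p+p!} b^{p+p!+1} ∉ L.
Contradiction. Therefore L is not regular.

a^{p+p!} b^{p+p!+1}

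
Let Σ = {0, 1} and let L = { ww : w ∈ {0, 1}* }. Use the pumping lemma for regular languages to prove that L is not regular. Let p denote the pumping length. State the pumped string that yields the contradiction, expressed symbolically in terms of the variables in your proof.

0^{p+k} 1^p 0^p 1^p

Toward a contradiction, assume L is regular with pumping length p.
Take w = 0^p 1^p 0^p 1^p = uu where u = 0^p1^p; then w ∈ L and |w| = 4p ≥ p.
Write w = xyz as guaranteed by the lemma, with |xy| ≤ p and |y| > 0.
Since the first p symbols of w are all 0's and |xy| ≤ p, y lies entirely in the leading 0-block: y = 0^k for some k with 1 ≤ k ≤ p.
Pump with i = 2: xy^2z = 0^{p+k} 1^p 0^p 1^p, of length 4p+k. Suppose this equals vv. The string starts with 0 and ends with 1, so v does too; thus the boundary between the two copies of v is a 1→0 transition. There is exactly one such transition, at position 2p+k, so |v| = 2p+k and |vv| = 4p+2k ≠ 4p+k since k ≥ 1. So xy^2z ∉ L.
Contradiction. Therefore L is not regular.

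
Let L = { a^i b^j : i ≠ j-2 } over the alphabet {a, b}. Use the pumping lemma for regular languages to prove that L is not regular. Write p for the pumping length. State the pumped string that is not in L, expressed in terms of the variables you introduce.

Toward a contradiction, assume L is regular with pumping length p.
Choose w = a^p b^{p+p!+2}. Since p ≠ (p+p!+2)-2 = p+p!, w ∈ L; and |w| ≥ p.
Write w = xyz as guaranteed by the lemma, with |xy| ≤ p and |y| > 0.
Because |xy| ≤ p and w begins with p copies of a, we have y = a^k with 1 ≤ k ≤ p.
Since 1 ≤ k ≤ p, k divides p!; set t = 1 + p!/k. Then xy^t z has p + (p!/k)·k = p + p! copies of a. Now the a-count is p+p! and (b-count)-2 = (p+p!+2)-2 = p+p!, so i ≠ j-2 fails. So xy^t z = a^{p+p!} b^{p+p!+2} ∉ L.
This contradicts the pumping lemma, so L is not regular.

a^{p+p!} b^{p+p!+2}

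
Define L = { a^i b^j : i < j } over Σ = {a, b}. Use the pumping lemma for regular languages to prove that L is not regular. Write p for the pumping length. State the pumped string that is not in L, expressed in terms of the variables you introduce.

Assume L is regular; let p be its pumping constant.
Choose w = a^p b^{p+1} ∈ L, with |w| = 2p+1 ≥ p.
The pumping lemma gives a decomposition w = xyz where |xy| ≤ p and |y| > 0.
The first p characters of w are a's, so xy (and hence y) consists only of a's. Write y = a^k, 1 ≤ k ≤ p.
Consider xy^2z = a^{p+k} b^{p+1}. Since k ≥ 1, the a-count p+k is at least p+1, so i < j fails; thus xy^2z ∉ L.
Contradiction. Therefore L is not regular.

a^{p+k} b^{p+1}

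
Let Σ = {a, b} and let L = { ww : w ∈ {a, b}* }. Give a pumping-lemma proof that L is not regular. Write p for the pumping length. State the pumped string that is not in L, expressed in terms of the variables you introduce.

Toward a contradiction, assume L is regular with pumping length p.
Take w = a^p b^p a^p b^p = uu where u = a^pb^p; then w ∈ L and |w| = 4p ≥ p.
By the pumping lemma, w = xyz with |xy| ≤ p and |y| > 0.
Since the first p symbols of w are all a's and |xy| ≤ p, y lies entirely in the leading a-block: y = a^k for some k with 1 ≤ k ≤ p.
Pump with i = 2: xy^2z = a^{p+k} b^p a^p b^p, of length 4p+k. Suppose this equals vv. The string starts with a and ends with b, so v does too; thus the boundary between the two copies of v is a b→a transition. There is exactly one such transition, at position 2p+k, so |v| = 2p+k and |vv| = 4p+2k ≠ 4p+k since k ≥ 1. So xy^2z ∉ L.
This contradicts the pumping lemma, so L is not regular.

a^{p+k} b^p a^p b^p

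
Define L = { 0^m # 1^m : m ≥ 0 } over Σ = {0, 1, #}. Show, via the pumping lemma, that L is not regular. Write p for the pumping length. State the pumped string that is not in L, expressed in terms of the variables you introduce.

0^{p+k} # 1^p

Toward a contradiction, assume L is regular with pumping length p.
Take w = 0^p # 1^p ∈ L with |w| = 2p+1 ≥ p.
The pumping lemma gives a decomposition w = xyz where |xy| ≤ p and y is nonempty.
Because |xy| ≤ p and w begins with p copies of 0, we have y = 0^k with 1 ≤ k ≤ p.
Pump with i = 2: xy^2z = 0^{p+k} # 1^p, which would require p+k = p. But k ≥ 1, so xy^2z ∉ L.
Contradiction. Therefore L is not regular.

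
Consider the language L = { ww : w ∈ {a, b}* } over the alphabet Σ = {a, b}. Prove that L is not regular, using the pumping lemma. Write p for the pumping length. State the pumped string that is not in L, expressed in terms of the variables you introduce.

Assume L is regular. Let p be the pumping length given by the pumping lemma.
Take w = a^p b^p a^p b^p = uu where u = a^pb^p; then w ∈ L and |w| = 4p ≥ p.
By the pumping lemma, w = xyz with |xy| ≤ p and y is nonempty.
The first p characters of w are a's, so xy (and hence y) consists only of a's. Write y = a^k, 1 ≤ k ≤ p.
Pump with i = 2: xy^2z = a^{p+k} b^p a^p b^p, of length 4p+k. Suppose this equals vv. The string starts with a and ends with b, so v does too; thus the boundary between the two copies of v is a b→a transition. There is exactly one such transition, at position 2p+k, so |v| = 2p+k and |vv| = 4p+2k ≠ 4p+k since k ≥ 1. So xy^2z ∉ L.
Contradiction. Therefore L is not regular.

a^{p+k} b^p a^p b^p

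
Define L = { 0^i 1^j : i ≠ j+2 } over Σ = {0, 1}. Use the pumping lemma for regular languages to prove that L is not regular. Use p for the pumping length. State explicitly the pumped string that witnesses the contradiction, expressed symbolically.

Assume L is regular; let p be its pumping constant.
Choose w = 0^p 1^{p+p!-2}. Since p ≠ (p+p!-2)+2 = p+p!, w ∈ L; and |w| ≥ p.
By the pumping lemma, w = xyz with |xy| ≤ p and |y| > 0.
The first p characters of w are 0's, so xy (and hence y) consists only of 0's. Write y = 0^k, 1 ≤ k ≤ p.
Since 1 ≤ k ≤ p, k divides p!; set t = 1 + p!/k. Then xy^t z has p + (p!/k)·k = p + p! copies of 0. Now the 0-count is p+p! and (1-count)+2 = (p+p!-2)+2 = p+p!, so i ≠ j+2 fails. So xy^t z = 0^{p+p!} 1^{p+p!-2} ∉ L.
This contradicts the pumping lemma, so L is not regular.

0^{p+p!} 1^{p+p!-2}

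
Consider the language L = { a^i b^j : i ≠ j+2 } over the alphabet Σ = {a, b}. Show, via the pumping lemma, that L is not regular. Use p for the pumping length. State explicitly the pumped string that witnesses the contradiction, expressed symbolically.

a^{p+p!} b^{p+p!-2}

Assume L is regular. Let p be the pumping length given by the pumping lemma.
Choose w = a^p b^{p+p!-2}. Since p ≠ (p+p!-2)+2 = p+p!, w ∈ L; and |w| ≥ p.
By the pumping lemma, w = xyz with |xy| ≤ p and y is nonempty.
Since the first p symbols of w are all a's and |xy| ≤ p, y lies entirely in the leading a-block: y = a^k for some k with 1 ≤ k ≤ p.
Since 1 ≤ k ≤ p, k divides p!; set t = 1 + p!/k. Then xy^t z has p + (p!/k)·k = p + p! copies of a. Now the a-count is p+p! and (b-count)+2 = (p+p!-2)+2 = p+p!, so i ≠ j+2 fails. So xy^t z = a^{p+p!} b^{p+p!-2} ∉ L.
This is a contradiction; hence L is not regular.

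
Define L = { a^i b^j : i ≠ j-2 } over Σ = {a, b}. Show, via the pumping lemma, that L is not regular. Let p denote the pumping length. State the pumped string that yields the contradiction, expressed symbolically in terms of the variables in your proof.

a^{p+p!} b^{p+p!+2}

Assume L is regular. Let p be the pumping length given by the pumping lemma.
Choose w = a^p b^{p+p!+2}. Since p ≠ (p+p!+2)-2 = p+p!, w ∈ L; and |w| ≥ p.
By the pumping lemma, w = xyz with |xy| ≤ p and |y| > 0.
Since the first p symbols of w are all a's and |xy| ≤ p, y lies entirely in the leading a-block: y = a^k for some k with 1 ≤ k ≤ p.
Since 1 ≤ k ≤ p, k divides p!; set t = 1 + p!/k. Then xy^t z has p + (p!/k)·k = p + p! copies of a. Now the a-count is p+p! and (b-count)-2 = (p+p!+2)-2 = p+p!, so i ≠ j-2 fails. So xy^t z = a^{p+p!} b^{p+p!+2} ∉ L.
Contradiction. Therefore L is not regular.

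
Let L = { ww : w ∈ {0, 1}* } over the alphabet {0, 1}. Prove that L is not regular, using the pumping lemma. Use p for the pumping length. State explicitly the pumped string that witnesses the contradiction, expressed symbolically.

0^{p+k} 1^p 0^p 1^p

Assume L is regular; let p be its pumping constant.
Take w = 0^p 1^p 0^p 1^p = uu where u = 0^p1^p; then w ∈ L and |w| = 4p ≥ p.
By the pumping lemma, w = xyz with |xy| ≤ p and |y| ≥ 1.
The first p characters of w are 0's, so xy (and hence y) consists only of 0's. Write y = 0^k, 1 ≤ k ≤ p.
Pump with i = 2: xy^2z = 0^{p+k} 1^p 0^p 1^p, of length 4p+k. Suppose this equals vv. The string starts with 0 and ends with 1, so v does too; thus the boundary between the two copies of v is a 1→0 transition. There is exactly one such transition, at position 2p+k, so |v| = 2p+k and |vv| = 4p+2k ≠ 4p+k since k ≥ 1. So xy^2z ∉ L.
This contradicts the pumping lemma, so L is not regular.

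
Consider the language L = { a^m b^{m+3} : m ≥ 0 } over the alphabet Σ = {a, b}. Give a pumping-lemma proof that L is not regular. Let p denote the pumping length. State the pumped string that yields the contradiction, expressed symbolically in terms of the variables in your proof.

Toward a contradiction, assume L is regular with pumping length p.
Choose w = a^p b^{p+3}, which is in L with |w| = 2p+3 ≥ p.
By the pumping lemma, w = xyz with |xy| ≤ p and |y| > 0.
Because |xy| ≤ p and w begins with p copies of a, we have y = a^k with 1 ≤ k ≤ p.
Pump with i = 2: xy^2z = a^{p+k} b^{p+3}. For this to lie in L we would need p+3 = (p+k)+3, which forces k = 0. But k ≥ 1, so xy^2z ∉ L.
This is a contradiction; hence L is not regular.

a^{p+k} b^{p+3}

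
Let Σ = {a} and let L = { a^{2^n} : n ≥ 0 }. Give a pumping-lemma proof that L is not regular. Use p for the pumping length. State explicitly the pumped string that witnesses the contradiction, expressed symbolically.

a^{2^p+k}

Assume L is regular. Let p be the pumping length given by the pumping lemma.
Take w = a^{2^p} ∈ L with |w| = 2^p ≥ p.
Write w = xyz as guaranteed by the lemma, with |xy| ≤ p and y is nonempty.
Then y = a^k for some k with 1 ≤ k ≤ p.
Pump with i = 2: xy^2z = a^{2^p+k}. Since 1 ≤ k ≤ p < 2^p, we have 2^p < 2^p+k < 2^{p+1}, so 2^p+k is not a power of 2. So xy^2z ∉ L.
This is a contradiction; hence L is not regular.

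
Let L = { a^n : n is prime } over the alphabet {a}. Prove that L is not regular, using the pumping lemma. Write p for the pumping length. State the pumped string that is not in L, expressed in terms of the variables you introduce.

Assume L is regular; let p be its pumping constant.
Let q be a prime with q ≥ p+2 (infinitely many primes exist), and take w = a^q ∈ L with |w| = q ≥ p.
The pumping lemma gives a decomposition w = xyz where |xy| ≤ p and |y| ≥ 1.
Then y = a^k for some k with 1 ≤ k ≤ p.
Since 1 ≤ k ≤ p, |xz| = q-k. Pump with i = q+1: |xy^{q+1}z| = (q-k)+(q+1)k = q+qk = q(1+k), which is composite (both factors ≥ 2). So xy^{q+1}z = a^{q(1+k)} ∉ L.
This is a contradiction; hence L is not regular.

a^{q(1+k)}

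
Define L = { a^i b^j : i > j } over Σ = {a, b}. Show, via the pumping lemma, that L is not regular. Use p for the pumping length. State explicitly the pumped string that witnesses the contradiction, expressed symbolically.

Assume L is regular. Let p be the pumping length given by the pumping lemma.
Choose w = a^{p+1} b^p ∈ L, with |w| = 2p+1 ≥ p.
By the pumping lemma, w = xyz with |xy| ≤ p and |y| ≥ 1.
Since the first p symbols of w are all a's and |xy| ≤ p, y lies entirely in the leading a-block: y = a^k for some k with 1 ≤ k ≤ p.
Consider xy^0z = xz = a^{p+1-k} b^p. Since k ≥ 1, the a-count p+1-k is at most p, so i > j fails; thus xz ∉ L.
This is a contradiction; hence L is not regular.

a^{p+1-k} b^p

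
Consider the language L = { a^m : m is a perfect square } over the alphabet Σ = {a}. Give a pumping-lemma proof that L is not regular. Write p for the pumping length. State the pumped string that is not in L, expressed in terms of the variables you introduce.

a^{p²+k}

Toward a contradiction, assume L is regular with pumping length p.
Take w = a^{p²} ∈ L with |w| = p² ≥ p.
By the pumping lemma, w = xyz with |xy| ≤ p and |y| > 0.
Then y = a^k for some k with 1 ≤ k ≤ p.
Pump with i = 2: xy^2z = a^{p²+k}. Since 1 ≤ k ≤ p, p² < p²+k ≤ p²+p < (p+1)², so p²+k lies strictly between consecutive squares and is not a perfect square. So xy^2z ∉ L.
Contradiction. Therefore L is not regular.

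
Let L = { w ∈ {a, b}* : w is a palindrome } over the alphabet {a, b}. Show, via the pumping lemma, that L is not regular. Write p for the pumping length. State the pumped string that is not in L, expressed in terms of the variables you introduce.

a^{p+k} b a^p

Assume L is regular. Let p be the pumping length given by the pumping lemma.
Take w = a^p b a^p, a palindrome of length 2p+1 ≥ p.
Write w = xyz as guaranteed by the lemma, with |xy| ≤ p and y is nonempty.
The first p characters of w are a's, so xy (and hence y) consists only of a's. Write y = a^k, 1 ≤ k ≤ p.
Pump with i = 2: xy^2z = a^{p+k} b a^p. Its reverse is a^p b a^{p+k}, which differs from xy^2z since k ≥ 1. So xy^2z is not a palindrome and xy^2z ∉ L.
This is a contradiction; hence L is not regular.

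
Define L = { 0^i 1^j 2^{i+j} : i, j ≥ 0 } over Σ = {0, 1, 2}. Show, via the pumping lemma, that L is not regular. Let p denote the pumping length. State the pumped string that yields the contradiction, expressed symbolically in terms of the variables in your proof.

Assume L is regular; let p be its pumping constant.
Take w = 0^p 1^p 2^{2p} ∈ L (with i=j=p, i+j=2p), |w| = 4p ≥ p.
Write w = xyz as guaranteed by the lemma, with |xy| ≤ p and |y| > 0.
Because |xy| ≤ p and w begins with p copies of 0, we have y = 0^k with 1 ≤ k ≤ p.
Consider xy^2z = 0^{p+k} 1^p 2^{2p}. Now the 0- and 1-counts sum to 2p+k, but the 2-count is 2p ≠ 2p+k. So xy^2z ∉ L.
This is a contradiction; hence L is not regular.

0^{p+k} 1^p 2^{2p}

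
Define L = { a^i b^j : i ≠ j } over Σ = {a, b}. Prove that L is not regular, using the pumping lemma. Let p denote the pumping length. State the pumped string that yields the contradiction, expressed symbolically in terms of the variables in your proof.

Toward a contradiction, assume L is regular with pumping length p.
Choose w = a^p b^{p+p!}. Since p ≠ p+p!, w ∈ L; and |w| ≥ p.
Write w = xyz as guaranteed by the lemma, with |xy| ≤ p and |y| > 0.
Since the first p symbols of w are all a's and |xy| ≤ p, y lies entirely in the leading a-block: y = a^k for some k with 1 ≤ k ≤ p.
Since 1 ≤ k ≤ p, k divides p!; set t = 1 + p!/k. Then xy^t z has p + (p!/k)·k = p + p! copies of a. Now the a-count equals the b-count, so i ≠ j fails. So xy^t z = a^{p+p!} b^{p+p!} ∉ L.
This is a contradiction; hence L is not regular.

a^{p+p!} b^{p+p!}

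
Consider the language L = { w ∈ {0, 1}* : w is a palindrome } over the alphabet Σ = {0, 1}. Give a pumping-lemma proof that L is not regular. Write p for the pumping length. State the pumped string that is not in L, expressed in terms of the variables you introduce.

0^{p+k} 1 0^p

Assume L is regular; let p be its pumping constant.
Take w = 0^p 1 0^p, a palindrome of length 2p+1 ≥ p.
By the pumping lemma, w = xyz with |xy| ≤ p and y is nonempty.
The first p characters of w are 0's, so xy (and hence y) consists only of 0's. Write y = 0^k, 1 ≤ k ≤ p.
Pump with i = 2: xy^2z = 0^{p+k} 1 0^p. Its reverse is 0^p 1 0^{p+k}, which differs from xy^2z since k ≥ 1. So xy^2z is not a palindrome and xy^2z ∉ L.
This is a contradiction; hence L is not regular.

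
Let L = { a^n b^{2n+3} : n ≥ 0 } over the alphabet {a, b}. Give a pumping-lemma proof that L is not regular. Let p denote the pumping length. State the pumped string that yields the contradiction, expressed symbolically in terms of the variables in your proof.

Suppose for contradiction that L is regular, and let p be the pumping length.
Choose w = a^p b^{2p+3}, which is in L with |w| = 3p+3 ≥ p.
Write w = xyz as guaranteed by the lemma, with |xy| ≤ p and y is nonempty.
The first p characters of w are a's, so xy (and hence y) consists only of a's. Write y = a^k, 1 ≤ k ≤ p.
Pump with i = 2: xy^2z = a^{p+k} b^{2p+3}. For this to lie in L we would need 2p+3 = 2(p+k)+3, which forces k = 0. But k ≥ 1, so xy^2z ∉ L.
Contradiction. Therefore L is not regular.

a^{p+k} b^{2p+3}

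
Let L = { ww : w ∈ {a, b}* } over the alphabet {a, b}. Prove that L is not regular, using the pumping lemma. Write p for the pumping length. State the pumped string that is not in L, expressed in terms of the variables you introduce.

Assume L is regular. Let p be the pumping length given by the pumping lemma.
Take w = a^p b^p a^p b^p = uu where u = a^pb^p; then w ∈ L and |w| = 4p ≥ p.
The pumping lemma gives a decomposition w = xyz where |xy| ≤ p and y is nonempty.
The first p characters of w are a's, so xy (and hence y) consists only of a's. Write y = a^k, 1 ≤ k ≤ p.
Pump with i = 2: xy^2z = a^{p+k} b^p a^p b^p, of length 4p+k. Suppose this equals vv. The string starts with a and ends with b, so v does too; thus the boundary between the two copies of v is a b→a transition. There is exactly one such transition, at position 2p+k, so |v| = 2p+k and |vv| = 4p+2k ≠ 4p+k since k ≥ 1. So xy^2z ∉ L.
This contradicts the pumping lemma, so L is not regular.

a^{p+k} b^p a^p b^p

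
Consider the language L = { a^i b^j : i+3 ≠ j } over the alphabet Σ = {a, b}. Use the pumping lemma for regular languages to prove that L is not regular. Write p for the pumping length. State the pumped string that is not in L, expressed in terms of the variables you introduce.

a^{p+p!} b^{p+p!+3}

Assume L is regular. Let p be the pumping length given by the pumping lemma.
Choose w = a^p b^{p+p!+3}. Since p ≠ (p+p!+3)-3 = p+p!, w ∈ L; and |w| ≥ p.
The pumping lemma gives a decomposition w = xyz where |xy| ≤ p and |y| > 0.
Because |xy| ≤ p and w begins with p copies of a, we have y = a^k with 1 ≤ k ≤ p.
Since 1 ≤ k ≤ p, k divides p!; set t = 1 + p!/k. Then xy^t z has p + (p!/k)·k = p + p! copies of a. Now the a-count is p+p! and (b-count)-3 = (p+p!+3)-3 = p+p!, so i+3 ≠ j fails. So xy^t z = a^{p+p!} b^{p+p!+3} ∉ L.
This contradicts the pumping lemma, so L is not regular.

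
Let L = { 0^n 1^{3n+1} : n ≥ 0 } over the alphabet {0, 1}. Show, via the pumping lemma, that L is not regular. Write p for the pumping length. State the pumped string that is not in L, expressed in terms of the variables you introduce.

0^{p+k} 1^{3p+1}

Toward a contradiction, assume L is regular with pumping length p.
Choose w = 0^p 1^{3p+1}, which is in L with |w| = 4p+1 ≥ p.
The pumping lemma gives a decomposition w = xyz where |xy| ≤ p and y is nonempty.
Because |xy| ≤ p and w begins with p copies of 0, we have y = 0^k with 1 ≤ k ≤ p.
Pump with i = 2: xy^2z = 0^{p+k} 1^{3p+1}. For this to lie in L we would need 3p+1 = 3(p+k)+1, which forces k = 0. But k ≥ 1, so xy^2z ∉ L.
This contradicts the pumping lemma, so L is not regular.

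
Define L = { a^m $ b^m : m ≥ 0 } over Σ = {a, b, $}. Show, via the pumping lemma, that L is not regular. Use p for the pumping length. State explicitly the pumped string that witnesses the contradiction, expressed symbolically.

Assume L is regular. Let p be the pumping length given by the pumping lemma.
Take w = a^p $ b^p ∈ L with |w| = 2p+1 ≥ p.
The pumping lemma gives a decomposition w = xyz where |xy| ≤ p and |y| > 0.
Since the first p symbols of w are all a's and |xy| ≤ p, y lies entirely in the leading a-block: y = a^k for some k with 1 ≤ k ≤ p.
Pump with i = 2: xy^2z = a^{p+k} $ b^p, which would require p+k = p. But k ≥ 1, so xy^2z ∉ L.
Contradiction. Therefore L is not regular.

a^{p+k} $ b^p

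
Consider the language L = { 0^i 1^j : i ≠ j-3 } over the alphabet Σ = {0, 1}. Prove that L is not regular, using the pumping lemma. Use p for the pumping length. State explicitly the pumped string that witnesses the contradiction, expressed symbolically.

0^{p+p!} 1^{p+p!+3}

Toward a contradiction, assume L is regular with pumping length p.
Choose w = 0^p 1^{p+p!+3}. Since p ≠ (p+p!+3)-3 = p+p!, w ∈ L; and |w| ≥ p.
The pumping lemma gives a decomposition w = xyz where |xy| ≤ p and |y| ≥ 1.
Since the first p symbols of w are all 0's and |xy| ≤ p, y lies entirely in the leading 0-block: y = 0^k for some k with 1 ≤ k ≤ p.
Since 1 ≤ k ≤ p, k divides p!; set t = 1 + p!/k. Then xy^t z has p + (p!/k)·k = p + p! copies of 0. Now the 0-count is p+p! and (1-count)-3 = (p+p!+3)-3 = p+p!, so i ≠ j-3 fails. So xy^t z = 0^{p+p!} 1^{p+p!+3} ∉ L.
This is a contradiction; hence L is not regular.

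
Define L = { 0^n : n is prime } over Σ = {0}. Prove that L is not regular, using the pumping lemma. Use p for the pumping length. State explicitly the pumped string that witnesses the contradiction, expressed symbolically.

0^{q(1+k)}

Suppose for contradiction that L is regular, and let p be the pumping length.
Let q be a prime with q ≥ p+2 (infinitely many primes exist), and take w = 0^q ∈ L with |w| = q ≥ p.
Write w = xyz as guaranteed by the lemma, with |xy| ≤ p and |y| > 0.
Then y = 0^k for some k with 1 ≤ k ≤ p.
Since 1 ≤ k ≤ p, |xz| = q-k. Pump with i = q+1: |xy^{q+1}z| = (q-k)+(q+1)k = q+qk = q(1+k), which is composite (both factors ≥ 2). So xy^{q+1}z = 0^{q(1+k)} ∉ L.
Contradiction. Therefore L is not regular.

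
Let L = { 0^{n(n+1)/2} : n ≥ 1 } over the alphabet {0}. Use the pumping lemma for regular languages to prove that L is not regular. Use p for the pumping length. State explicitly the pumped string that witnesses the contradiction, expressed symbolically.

0^{p(p+1)/2+k}

Assume L is regular; let p be its pumping constant.
Take w = 0^{p(p+1)/2} ∈ L with |w| = p(p+1)/2 ≥ p.
The pumping lemma gives a decomposition w = xyz where |xy| ≤ p and |y| > 0.
Then y = 0^k for some k with 1 ≤ k ≤ p.
Pump with i = 2: xy^2z = 0^{p(p+1)/2+k}. Since 1 ≤ k ≤ p, p(p+1)/2 < p(p+1)/2+k ≤ p(p+1)/2+p < (p+1)(p+2)/2, so p(p+1)/2+k is strictly between consecutive triangular numbers. So xy^2z ∉ L.
This is a contradiction; hence L is not regular.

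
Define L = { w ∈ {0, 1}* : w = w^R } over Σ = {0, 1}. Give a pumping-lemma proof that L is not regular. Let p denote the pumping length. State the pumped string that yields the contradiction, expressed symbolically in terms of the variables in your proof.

Toward a contradiction, assume L is regular with pumping length p.
Take w = 0^p 1 0^p, a palindrome of length 2p+1 ≥ p.
Write w = xyz as guaranteed by the lemma, with |xy| ≤ p and |y| ≥ 1.
The first p characters of w are 0's, so xy (and hence y) consists only of 0's. Write y = 0^k, 1 ≤ k ≤ p.
Pump with i = 2: xy^2z = 0^{p+k} 1 0^p. Its reverse is 0^p 1 0^{p+k}, which differs from xy^2z since k ≥ 1. So xy^2z is not a palindrome and xy^2z ∉ L.
This contradicts the pumping lemma, so L is not regular.

0^{p+k} 1 0^p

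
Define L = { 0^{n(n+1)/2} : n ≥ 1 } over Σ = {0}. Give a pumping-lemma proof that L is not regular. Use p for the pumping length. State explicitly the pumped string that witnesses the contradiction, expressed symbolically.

0^{p(p+1)/2+k}

Suppose for contradiction that L is regular, and let p be the pumping length.
Take w = 0^{p(p+1)/2} ∈ L with |w| = p(p+1)/2 ≥ p.
Write w = xyz as guaranteed by the lemma, with |xy| ≤ p and y is nonempty.
Then y = 0^k for some k with 1 ≤ k ≤ p.
Pump with i = 2: xy^2z = 0^{p(p+1)/2+k}. Since 1 ≤ k ≤ p, p(p+1)/2 < p(p+1)/2+k ≤ p(p+1)/2+p < (p+1)(p+2)/2, so p(p+1)/2+k is strictly between consecutive triangular numbers. So xy^2z ∉ L.
This contradicts the pumping lemma, so L is not regular.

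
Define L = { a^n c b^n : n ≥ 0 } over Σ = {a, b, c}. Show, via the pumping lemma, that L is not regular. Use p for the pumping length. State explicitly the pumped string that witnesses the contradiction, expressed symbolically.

Assume L is regular. Let p be the pumping length given by the pumping lemma.
Take w = a^p c b^p ∈ L with |w| = 2p+1 ≥ p.
By the pumping lemma, w = xyz with |xy| ≤ p and y is nonempty.
The first p characters of w are a's, so xy (and hence y) consists only of a's. Write y = a^k, 1 ≤ k ≤ p.
Pump with i = 2: xy^2z = a^{p+k} c b^p, which would require p+k = p. But k ≥ 1, so xy^2z ∉ L.
This is a contradiction; hence L is not regular.

a^{p+k} c b^p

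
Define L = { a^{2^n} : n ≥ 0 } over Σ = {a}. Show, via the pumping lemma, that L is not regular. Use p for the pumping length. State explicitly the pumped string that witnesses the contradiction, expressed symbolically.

a^{2^p+k}

Suppose for contradiction that L is regular, and let p be the pumping length.
Take w = a^{2^p} ∈ L with |w| = 2^p ≥ p.
By the pumping lemma, w = xyz with |xy| ≤ p and y is nonempty.
Then y = a^k for some k with 1 ≤ k ≤ p.
Pump with i = 2: xy^2z = a^{2^p+k}. Since 1 ≤ k ≤ p < 2^p, we have 2^p < 2^p+k < 2^{p+1}, so 2^p+k is not a power of 2. So xy^2z ∉ L.
This contradicts the pumping lemma, so L is not regular.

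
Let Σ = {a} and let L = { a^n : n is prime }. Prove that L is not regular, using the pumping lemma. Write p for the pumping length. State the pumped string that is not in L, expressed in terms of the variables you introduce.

Assume L is regular; let p be its pumping constant.
Let q be a prime with q ≥ p+2 (infinitely many primes exist), and take w = a^q ∈ L with |w| = q ≥ p.
By the pumping lemma, w = xyz with |xy| ≤ p and |y| ≥ 1.
Then y = a^k for some k with 1 ≤ k ≤ p.
Since 1 ≤ k ≤ p, |xz| = q-k. Pump with i = q+1: |xy^{q+1}z| = (q-k)+(q+1)k = q+qk = q(1+k), which is composite (both factors ≥ 2). So xy^{q+1}z = a^{q(1+k)} ∉ L.
Contradiction. Therefore L is not regular.

a^{q(1+k)}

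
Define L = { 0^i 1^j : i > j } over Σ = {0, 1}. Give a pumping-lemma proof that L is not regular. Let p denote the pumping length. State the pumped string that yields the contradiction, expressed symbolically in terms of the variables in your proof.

Suppose for contradiction that L is regular, and let p be the pumping length.
Choose w = 0^{p+1} 1^p ∈ L, with |w| = 2p+1 ≥ p.
By the pumping lemma, w = xyz with |xy| ≤ p and |y| ≥ 1.
Since the first p symbols of w are all 0's and |xy| ≤ p, y lies entirely in the leading 0-block: y = 0^k for some k with 1 ≤ k ≤ p.
Consider xy^0z = xz = 0^{p+1-k} 1^p. Since k ≥ 1, the 0-count p+1-k is at most p, so i > j fails; thus xz ∉ L.
Contradiction. Therefore L is not regular.

0^{p+1-k} 1^p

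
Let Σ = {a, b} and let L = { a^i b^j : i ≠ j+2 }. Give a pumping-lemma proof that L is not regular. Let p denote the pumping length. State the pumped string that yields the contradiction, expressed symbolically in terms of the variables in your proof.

Assume L is regular; let p be its pumping constant.
Choose w = a^p b^{p+p!-2}. Since p ≠ (p+p!-2)+2 = p+p!, w ∈ L; and |w| ≥ p.
The pumping lemma gives a decomposition w = xyz where |xy| ≤ p and |y| ≥ 1.
Because |xy| ≤ p and w begins with p copies of a, we have y = a^k with 1 ≤ k ≤ p.
Since 1 ≤ k ≤ p, k divides p!; set t = 1 + p!/k. Then xy^t z has p + (p!/k)·k = p + p! copies of a. Now the a-count is p+p! and (b-count)+2 = (p+p!-2)+2 = p+p!, so i ≠ j+2 fails. So xy^t z = a^{p+p!} b^{p+p!-2} ∉ L.
This contradicts the pumping lemma, so L is not regular.

a^{p+p!} b^{p+p!-2}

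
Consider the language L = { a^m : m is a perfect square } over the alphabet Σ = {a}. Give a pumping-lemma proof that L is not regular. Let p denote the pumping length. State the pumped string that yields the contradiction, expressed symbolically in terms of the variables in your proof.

a^{p²+k}

Assume L is regular; let p be its pumping constant.
Take w = a^{p²} ∈ L with |w| = p² ≥ p.
Write w = xyz as guaranteed by the lemma, with |xy| ≤ p and y is nonempty.
Then y = a^k for some k with 1 ≤ k ≤ p.
Pump with i = 2: xy^2z = a^{p²+k}. Since 1 ≤ k ≤ p, p² < p²+k ≤ p²+p < (p+1)², so p²+k lies strictly between consecutive squares and is not a perfect square. So xy^2z ∉ L.
This is a contradiction; hence L is not regular.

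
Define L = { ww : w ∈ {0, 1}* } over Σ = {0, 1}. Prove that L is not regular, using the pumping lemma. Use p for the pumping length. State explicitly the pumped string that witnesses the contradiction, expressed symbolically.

Assume L is regular; let p be its pumping constant.
Take w = 0^p 1^p 0^p 1^p = uu where u = 0^p1^p; then w ∈ L and |w| = 4p ≥ p.
Write w = xyz as guaranteed by the lemma, with |xy| ≤ p and y is nonempty.
Since the first p symbols of w are all 0's and |xy| ≤ p, y lies entirely in the leading 0-block: y = 0^k for some k with 1 ≤ k ≤ p.
Pump with i = 2: xy^2z = 0^{p+k} 1^p 0^p 1^p, of length 4p+k. Suppose this equals vv. The string starts with 0 and ends with 1, so v does too; thus the boundary between the two copies of v is a 1→0 transition. There is exactly one such transition, at position 2p+k, so |v| = 2p+k and |vv| = 4p+2k ≠ 4p+k since k ≥ 1. So xy^2z ∉ L.
This is a contradiction; hence L is not regular.

0^{p+k} 1^p 0^p 1^p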